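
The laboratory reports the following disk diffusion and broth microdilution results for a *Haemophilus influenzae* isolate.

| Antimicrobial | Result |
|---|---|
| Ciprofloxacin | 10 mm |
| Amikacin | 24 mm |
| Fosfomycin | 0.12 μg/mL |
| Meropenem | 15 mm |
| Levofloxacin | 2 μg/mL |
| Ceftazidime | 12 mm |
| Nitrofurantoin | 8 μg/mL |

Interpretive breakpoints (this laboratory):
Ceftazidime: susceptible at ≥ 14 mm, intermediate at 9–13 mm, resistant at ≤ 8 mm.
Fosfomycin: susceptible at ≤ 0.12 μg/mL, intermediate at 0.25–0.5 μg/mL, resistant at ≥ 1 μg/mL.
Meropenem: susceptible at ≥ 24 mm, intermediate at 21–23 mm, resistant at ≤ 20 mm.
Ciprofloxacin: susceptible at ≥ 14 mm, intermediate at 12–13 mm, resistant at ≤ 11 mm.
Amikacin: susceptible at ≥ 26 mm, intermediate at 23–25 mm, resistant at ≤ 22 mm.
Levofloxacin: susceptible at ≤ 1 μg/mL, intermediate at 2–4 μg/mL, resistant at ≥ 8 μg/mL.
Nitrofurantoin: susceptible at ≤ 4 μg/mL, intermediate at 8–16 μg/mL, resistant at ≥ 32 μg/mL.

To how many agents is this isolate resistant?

2

Ciprofloxacin: 10 mm is ≤ 11 mm → Resistant
Amikacin (24 mm) in 23–25 mm — intermediate
Fosfomycin 0.12 μg/mL: ≤ 0.12 μg/mL — S
Meropenem: 15 mm is ≤ 20 mm ⇒ R
Levofloxacin 2 μg/mL: in 2–4 μg/mL ⇒ intermediate
Ceftazidime: 12 mm is in 9–13 mm → intermediate
Nitrofurantoin 8 μg/mL: in 8–16 μg/mL — I
Resistant: 2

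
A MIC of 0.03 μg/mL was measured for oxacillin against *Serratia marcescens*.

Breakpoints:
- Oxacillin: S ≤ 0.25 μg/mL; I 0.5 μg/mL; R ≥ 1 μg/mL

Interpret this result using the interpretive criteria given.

Oxacillin: 0.03 μg/mL is ≤ 0.25 μg/mL → susceptible

S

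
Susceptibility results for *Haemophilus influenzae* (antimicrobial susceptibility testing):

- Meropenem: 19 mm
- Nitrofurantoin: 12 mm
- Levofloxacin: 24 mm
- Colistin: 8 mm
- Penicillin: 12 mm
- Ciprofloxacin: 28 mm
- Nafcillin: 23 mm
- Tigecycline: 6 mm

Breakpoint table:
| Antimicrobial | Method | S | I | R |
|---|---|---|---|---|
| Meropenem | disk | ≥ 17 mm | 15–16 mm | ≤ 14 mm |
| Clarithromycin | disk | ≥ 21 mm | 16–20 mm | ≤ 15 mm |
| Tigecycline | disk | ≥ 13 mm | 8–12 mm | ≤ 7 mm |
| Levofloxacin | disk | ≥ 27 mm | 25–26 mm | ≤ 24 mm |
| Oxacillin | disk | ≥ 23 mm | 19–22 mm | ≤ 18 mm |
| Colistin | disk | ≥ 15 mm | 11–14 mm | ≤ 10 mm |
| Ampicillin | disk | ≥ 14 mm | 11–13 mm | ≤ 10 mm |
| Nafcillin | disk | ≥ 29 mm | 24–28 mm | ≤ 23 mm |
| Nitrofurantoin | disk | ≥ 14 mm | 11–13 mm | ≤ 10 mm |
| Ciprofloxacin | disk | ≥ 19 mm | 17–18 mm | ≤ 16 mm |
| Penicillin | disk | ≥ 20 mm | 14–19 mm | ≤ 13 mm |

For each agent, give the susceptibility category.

Meropenem 19 mm: ≥ 17 mm — susceptible
Nitrofurantoin: 12 mm is in 11–13 mm ⇒ I
Levofloxacin (24 mm) ≤ 24 mm — resistant
Colistin 8 mm: ≤ 10 mm → resistant
Penicillin 12 mm: ≤ 13 mm — Resistant
Ciprofloxacin (28 mm) ≥ 19 mm → susceptible
Nafcillin (23 mm) ≤ 23 mm — R
Tigecycline (6 mm) ≤ 7 mm — R

S, I, R, R, R, S, R, R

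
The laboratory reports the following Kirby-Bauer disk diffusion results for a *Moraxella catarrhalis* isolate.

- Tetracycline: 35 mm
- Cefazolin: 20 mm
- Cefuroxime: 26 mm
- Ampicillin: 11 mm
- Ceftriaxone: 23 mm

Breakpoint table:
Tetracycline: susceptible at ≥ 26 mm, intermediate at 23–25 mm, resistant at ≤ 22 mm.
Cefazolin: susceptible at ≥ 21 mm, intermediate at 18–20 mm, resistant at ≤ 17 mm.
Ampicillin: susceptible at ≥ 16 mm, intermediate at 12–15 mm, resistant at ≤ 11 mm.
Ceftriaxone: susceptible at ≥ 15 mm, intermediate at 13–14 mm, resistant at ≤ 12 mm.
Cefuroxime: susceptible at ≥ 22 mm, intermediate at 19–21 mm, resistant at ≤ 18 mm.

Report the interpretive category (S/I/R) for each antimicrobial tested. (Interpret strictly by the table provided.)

S, I, S, R, S

Tetracycline (35 mm) ≥ 26 mm → Susceptible
Cefazolin 20 mm: in 18–20 mm ⇒ I
Cefuroxime (26 mm) ≥ 22 mm — Susceptible
Ampicillin: 11 mm is ≤ 11 mm — Resistant
Ceftriaxone 23 mm: ≥ 15 mm ⇒ susceptible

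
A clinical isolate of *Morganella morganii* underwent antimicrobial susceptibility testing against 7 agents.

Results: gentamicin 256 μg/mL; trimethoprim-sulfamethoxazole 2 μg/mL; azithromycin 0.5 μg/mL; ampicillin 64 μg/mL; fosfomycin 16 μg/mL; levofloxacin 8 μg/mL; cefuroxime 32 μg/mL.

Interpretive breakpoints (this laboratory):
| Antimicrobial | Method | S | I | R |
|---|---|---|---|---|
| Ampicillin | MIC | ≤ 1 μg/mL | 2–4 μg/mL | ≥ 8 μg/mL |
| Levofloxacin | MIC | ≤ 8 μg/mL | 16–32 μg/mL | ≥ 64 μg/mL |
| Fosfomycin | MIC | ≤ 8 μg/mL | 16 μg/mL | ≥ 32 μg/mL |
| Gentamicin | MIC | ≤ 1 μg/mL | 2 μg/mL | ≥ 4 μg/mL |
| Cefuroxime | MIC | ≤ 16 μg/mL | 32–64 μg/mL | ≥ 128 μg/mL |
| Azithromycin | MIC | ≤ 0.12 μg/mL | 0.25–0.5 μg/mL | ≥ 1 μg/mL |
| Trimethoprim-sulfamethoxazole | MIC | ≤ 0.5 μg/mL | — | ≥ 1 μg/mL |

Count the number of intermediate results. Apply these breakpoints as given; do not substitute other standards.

3

Gentamicin: 256 μg/mL is ≥ 4 μg/mL ⇒ resistant
Trimethoprim-sulfamethoxazole (2 μg/mL) ≥ 1 μg/mL → Resistant
Azithromycin 0.5 μg/mL: in 0.25–0.5 μg/mL ⇒ I
Ampicillin 64 μg/mL: ≥ 8 μg/mL → R
Fosfomycin 16 μg/mL: = 16 μg/mL — I
Levofloxacin 8 μg/mL: ≤ 8 μg/mL — susceptible
Cefuroxime 32 μg/mL: in 32–64 μg/mL → Intermediate
Intermediate: 3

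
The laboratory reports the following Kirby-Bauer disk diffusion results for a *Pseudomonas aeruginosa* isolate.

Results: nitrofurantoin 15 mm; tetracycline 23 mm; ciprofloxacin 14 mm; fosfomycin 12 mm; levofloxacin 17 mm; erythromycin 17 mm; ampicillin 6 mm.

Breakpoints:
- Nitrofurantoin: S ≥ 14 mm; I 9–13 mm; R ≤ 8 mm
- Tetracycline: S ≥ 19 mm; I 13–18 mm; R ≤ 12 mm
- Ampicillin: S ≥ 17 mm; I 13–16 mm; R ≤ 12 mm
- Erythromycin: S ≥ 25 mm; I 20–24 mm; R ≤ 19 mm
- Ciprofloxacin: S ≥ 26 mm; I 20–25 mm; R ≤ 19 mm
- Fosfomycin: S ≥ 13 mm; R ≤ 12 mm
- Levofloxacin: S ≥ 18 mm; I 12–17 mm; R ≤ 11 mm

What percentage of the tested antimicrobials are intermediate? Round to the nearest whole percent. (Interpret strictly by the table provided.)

Nitrofurantoin: 15 mm is ≥ 14 mm → susceptible
Tetracycline: 23 mm is ≥ 19 mm ⇒ susceptible
Ciprofloxacin (14 mm) ≤ 19 mm → resistant
Fosfomycin: 12 mm is ≤ 12 mm — R
Levofloxacin 17 mm: in 12–17 mm ⇒ Intermediate
Erythromycin (17 mm) ≤ 19 mm ⇒ R
Ampicillin 6 mm: ≤ 12 mm ⇒ R
Intermediate: 1/7

14%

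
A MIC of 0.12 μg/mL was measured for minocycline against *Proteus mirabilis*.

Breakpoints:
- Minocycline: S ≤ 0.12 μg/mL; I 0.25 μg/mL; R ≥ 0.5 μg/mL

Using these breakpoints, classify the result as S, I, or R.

Susceptible

Minocycline 0.12 μg/mL: ≤ 0.12 μg/mL ⇒ Susceptible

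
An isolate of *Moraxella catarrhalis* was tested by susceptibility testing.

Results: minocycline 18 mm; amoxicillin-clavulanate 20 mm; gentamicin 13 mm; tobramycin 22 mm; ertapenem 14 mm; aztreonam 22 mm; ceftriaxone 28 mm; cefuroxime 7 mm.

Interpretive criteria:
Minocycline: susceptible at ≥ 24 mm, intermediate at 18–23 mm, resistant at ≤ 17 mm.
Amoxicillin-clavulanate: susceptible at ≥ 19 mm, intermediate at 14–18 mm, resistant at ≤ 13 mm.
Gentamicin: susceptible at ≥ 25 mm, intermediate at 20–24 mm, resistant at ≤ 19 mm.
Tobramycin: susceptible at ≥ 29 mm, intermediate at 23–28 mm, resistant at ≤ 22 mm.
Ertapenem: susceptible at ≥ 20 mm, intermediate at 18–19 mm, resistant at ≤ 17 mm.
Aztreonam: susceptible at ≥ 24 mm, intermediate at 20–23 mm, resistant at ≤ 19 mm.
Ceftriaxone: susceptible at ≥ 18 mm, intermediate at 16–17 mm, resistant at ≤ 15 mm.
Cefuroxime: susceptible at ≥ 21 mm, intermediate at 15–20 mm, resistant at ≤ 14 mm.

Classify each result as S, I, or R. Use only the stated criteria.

I, S, R, R, R, I, S, R

Minocycline (18 mm) in 18–23 mm ⇒ I
Amoxicillin-clavulanate 20 mm: ≥ 19 mm — S
Gentamicin (13 mm) ≤ 19 mm → Resistant
Tobramycin 22 mm: ≤ 22 mm → R
Ertapenem: 14 mm is ≤ 17 mm — resistant
Aztreonam (22 mm) in 20–23 mm ⇒ intermediate
Ceftriaxone: 28 mm is ≥ 18 mm ⇒ S
Cefuroxime 7 mm: ≤ 14 mm ⇒ Resistant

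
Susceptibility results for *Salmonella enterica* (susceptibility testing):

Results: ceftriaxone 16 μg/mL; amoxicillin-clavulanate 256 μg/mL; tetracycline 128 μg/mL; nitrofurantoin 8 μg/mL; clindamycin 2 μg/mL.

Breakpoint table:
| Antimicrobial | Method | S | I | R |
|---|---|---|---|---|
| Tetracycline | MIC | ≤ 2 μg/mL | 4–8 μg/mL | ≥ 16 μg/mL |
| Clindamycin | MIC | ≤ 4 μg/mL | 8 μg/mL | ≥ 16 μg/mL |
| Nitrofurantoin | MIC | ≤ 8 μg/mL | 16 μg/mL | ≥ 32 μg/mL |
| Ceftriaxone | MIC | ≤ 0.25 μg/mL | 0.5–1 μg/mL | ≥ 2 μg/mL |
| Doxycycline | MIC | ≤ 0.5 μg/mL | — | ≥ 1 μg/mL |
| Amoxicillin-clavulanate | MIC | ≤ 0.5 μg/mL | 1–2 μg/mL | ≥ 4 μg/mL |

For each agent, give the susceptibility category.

Ceftriaxone: 16 μg/mL is ≥ 2 μg/mL → R
Amoxicillin-clavulanate (256 μg/mL) ≥ 4 μg/mL ⇒ resistant
Tetracycline (128 μg/mL) ≥ 16 μg/mL — resistant
Nitrofurantoin 8 μg/mL: ≤ 8 μg/mL → S
Clindamycin (2 μg/mL) ≤ 4 μg/mL ⇒ S

R, R, R, S, S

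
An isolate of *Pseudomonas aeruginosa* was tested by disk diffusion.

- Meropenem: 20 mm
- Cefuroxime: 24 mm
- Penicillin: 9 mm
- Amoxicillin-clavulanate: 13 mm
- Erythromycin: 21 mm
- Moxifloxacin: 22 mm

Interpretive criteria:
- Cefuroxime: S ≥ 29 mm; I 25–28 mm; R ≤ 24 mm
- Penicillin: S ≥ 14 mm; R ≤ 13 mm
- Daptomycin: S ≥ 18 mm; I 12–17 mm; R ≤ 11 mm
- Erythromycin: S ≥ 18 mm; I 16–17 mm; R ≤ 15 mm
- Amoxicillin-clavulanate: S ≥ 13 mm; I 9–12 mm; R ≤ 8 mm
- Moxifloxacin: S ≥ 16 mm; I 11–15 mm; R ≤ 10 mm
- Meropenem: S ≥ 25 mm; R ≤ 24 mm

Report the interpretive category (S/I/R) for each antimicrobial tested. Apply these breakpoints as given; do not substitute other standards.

Meropenem 20 mm: ≤ 24 mm — Resistant
Cefuroxime: 24 mm is ≤ 24 mm — resistant
Penicillin 9 mm: ≤ 13 mm → R
Amoxicillin-clavulanate: 13 mm is ≥ 13 mm — S
Erythromycin 21 mm: ≥ 18 mm — Susceptible
Moxifloxacin 22 mm: ≥ 16 mm ⇒ susceptible

R, R, R, S, S, S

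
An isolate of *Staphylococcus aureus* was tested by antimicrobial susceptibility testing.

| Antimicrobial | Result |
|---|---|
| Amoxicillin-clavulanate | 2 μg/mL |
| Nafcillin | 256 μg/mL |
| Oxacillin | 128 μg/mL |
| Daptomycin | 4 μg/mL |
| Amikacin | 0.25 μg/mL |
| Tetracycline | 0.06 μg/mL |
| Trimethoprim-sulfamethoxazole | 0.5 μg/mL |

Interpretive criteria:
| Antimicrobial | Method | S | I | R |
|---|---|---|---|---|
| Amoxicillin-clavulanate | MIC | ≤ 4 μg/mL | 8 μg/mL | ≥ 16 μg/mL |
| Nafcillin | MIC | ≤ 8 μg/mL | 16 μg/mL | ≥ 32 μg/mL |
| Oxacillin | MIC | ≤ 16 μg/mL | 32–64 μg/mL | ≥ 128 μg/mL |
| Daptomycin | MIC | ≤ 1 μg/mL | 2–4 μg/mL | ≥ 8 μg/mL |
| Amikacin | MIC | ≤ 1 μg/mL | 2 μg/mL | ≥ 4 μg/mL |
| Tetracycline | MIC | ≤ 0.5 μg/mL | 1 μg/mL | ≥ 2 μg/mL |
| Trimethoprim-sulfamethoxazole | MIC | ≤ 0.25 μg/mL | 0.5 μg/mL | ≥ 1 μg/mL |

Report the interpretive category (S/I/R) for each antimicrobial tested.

S, R, R, I, S, S, I

Amoxicillin-clavulanate (2 μg/mL) ≤ 4 μg/mL — Susceptible
Nafcillin (256 μg/mL) ≥ 32 μg/mL → Resistant
Oxacillin (128 μg/mL) ≥ 128 μg/mL ⇒ resistant
Daptomycin: 4 μg/mL is in 2–4 μg/mL — I
Amikacin 0.25 μg/mL: ≤ 1 μg/mL — Susceptible
Tetracycline: 0.06 μg/mL is ≤ 0.5 μg/mL — S
Trimethoprim-sulfamethoxazole (0.5 μg/mL) = 0.5 μg/mL — I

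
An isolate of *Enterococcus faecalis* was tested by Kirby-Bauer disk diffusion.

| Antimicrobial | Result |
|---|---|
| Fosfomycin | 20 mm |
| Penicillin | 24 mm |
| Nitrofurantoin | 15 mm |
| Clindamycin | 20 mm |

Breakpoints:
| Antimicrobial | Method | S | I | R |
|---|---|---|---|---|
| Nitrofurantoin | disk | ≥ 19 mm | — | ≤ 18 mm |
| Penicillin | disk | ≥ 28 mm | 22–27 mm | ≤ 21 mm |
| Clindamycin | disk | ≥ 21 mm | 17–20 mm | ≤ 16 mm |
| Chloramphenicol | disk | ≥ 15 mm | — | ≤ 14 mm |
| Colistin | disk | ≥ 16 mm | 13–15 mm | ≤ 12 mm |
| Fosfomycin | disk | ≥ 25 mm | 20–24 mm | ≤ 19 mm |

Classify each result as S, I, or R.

I, I, R, I

Fosfomycin: 20 mm is in 20–24 mm ⇒ Intermediate
Penicillin 24 mm: in 22–27 mm — intermediate
Nitrofurantoin: 15 mm is ≤ 18 mm ⇒ Resistant
Clindamycin: 20 mm is in 17–20 mm — I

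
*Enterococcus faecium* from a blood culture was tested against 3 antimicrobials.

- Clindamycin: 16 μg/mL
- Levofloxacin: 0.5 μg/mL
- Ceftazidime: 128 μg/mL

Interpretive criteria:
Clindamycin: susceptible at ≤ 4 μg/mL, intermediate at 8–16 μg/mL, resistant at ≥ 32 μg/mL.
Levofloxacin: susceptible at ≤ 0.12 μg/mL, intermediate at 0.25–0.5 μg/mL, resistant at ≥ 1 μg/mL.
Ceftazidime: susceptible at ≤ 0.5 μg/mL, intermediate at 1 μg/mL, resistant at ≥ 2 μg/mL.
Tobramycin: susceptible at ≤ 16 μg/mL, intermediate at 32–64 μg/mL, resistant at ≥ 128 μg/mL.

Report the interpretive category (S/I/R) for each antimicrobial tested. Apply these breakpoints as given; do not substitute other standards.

Clindamycin: 16 μg/mL is in 8–16 μg/mL ⇒ I
Levofloxacin 0.5 μg/mL: in 0.25–0.5 μg/mL → Intermediate
Ceftazidime 128 μg/mL: ≥ 2 μg/mL → resistant

I, I, R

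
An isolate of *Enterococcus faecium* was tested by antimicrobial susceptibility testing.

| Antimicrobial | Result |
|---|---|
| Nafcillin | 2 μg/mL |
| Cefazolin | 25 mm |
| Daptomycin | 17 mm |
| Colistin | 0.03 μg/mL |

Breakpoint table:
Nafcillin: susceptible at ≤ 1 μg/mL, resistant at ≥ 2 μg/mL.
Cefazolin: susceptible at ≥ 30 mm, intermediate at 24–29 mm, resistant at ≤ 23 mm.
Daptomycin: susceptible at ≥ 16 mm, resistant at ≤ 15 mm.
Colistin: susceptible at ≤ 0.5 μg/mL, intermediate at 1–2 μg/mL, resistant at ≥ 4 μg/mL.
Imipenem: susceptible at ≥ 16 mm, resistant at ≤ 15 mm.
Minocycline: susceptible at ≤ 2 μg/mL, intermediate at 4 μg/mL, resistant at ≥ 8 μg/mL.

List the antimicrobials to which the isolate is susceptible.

daptomycin, colistin

Nafcillin 2 μg/mL: ≥ 2 μg/mL — resistant
Cefazolin 25 mm: in 24–29 mm — I
Daptomycin (17 mm) ≥ 16 mm → S
Colistin: 0.03 μg/mL is ≤ 0.5 μg/mL — Susceptible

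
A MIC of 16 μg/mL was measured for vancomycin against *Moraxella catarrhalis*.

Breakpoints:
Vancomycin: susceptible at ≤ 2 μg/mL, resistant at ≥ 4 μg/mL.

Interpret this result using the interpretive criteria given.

Vancomycin: 16 μg/mL is ≥ 4 μg/mL → Resistant

Resistant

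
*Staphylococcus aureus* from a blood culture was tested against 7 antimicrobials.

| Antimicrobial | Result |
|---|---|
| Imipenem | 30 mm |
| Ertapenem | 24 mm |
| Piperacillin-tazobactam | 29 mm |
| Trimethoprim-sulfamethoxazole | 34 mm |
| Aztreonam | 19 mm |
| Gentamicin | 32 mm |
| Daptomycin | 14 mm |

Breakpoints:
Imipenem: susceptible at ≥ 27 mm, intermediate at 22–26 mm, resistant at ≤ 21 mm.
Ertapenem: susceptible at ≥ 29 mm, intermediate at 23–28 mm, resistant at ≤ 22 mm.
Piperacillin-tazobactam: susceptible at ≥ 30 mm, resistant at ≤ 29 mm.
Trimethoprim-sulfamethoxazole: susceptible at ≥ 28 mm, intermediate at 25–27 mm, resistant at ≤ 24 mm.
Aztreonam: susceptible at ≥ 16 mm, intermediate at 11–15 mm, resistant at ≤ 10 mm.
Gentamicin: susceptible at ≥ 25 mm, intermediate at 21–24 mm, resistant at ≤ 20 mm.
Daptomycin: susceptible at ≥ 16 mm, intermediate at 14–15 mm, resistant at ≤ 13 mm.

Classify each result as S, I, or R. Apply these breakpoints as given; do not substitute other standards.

S, I, R, S, S, S, I

Imipenem: 30 mm is ≥ 27 mm ⇒ S
Ertapenem 24 mm: in 23–28 mm ⇒ intermediate
Piperacillin-tazobactam 29 mm: ≤ 29 mm ⇒ Resistant
Trimethoprim-sulfamethoxazole (34 mm) ≥ 28 mm → susceptible
Aztreonam 19 mm: ≥ 16 mm → susceptible
Gentamicin 32 mm: ≥ 25 mm → susceptible
Daptomycin 14 mm: in 14–15 mm → intermediate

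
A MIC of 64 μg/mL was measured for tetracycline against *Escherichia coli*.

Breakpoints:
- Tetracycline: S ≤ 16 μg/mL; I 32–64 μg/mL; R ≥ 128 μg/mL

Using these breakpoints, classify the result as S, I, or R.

Tetracycline 64 μg/mL: in 32–64 μg/mL ⇒ intermediate

I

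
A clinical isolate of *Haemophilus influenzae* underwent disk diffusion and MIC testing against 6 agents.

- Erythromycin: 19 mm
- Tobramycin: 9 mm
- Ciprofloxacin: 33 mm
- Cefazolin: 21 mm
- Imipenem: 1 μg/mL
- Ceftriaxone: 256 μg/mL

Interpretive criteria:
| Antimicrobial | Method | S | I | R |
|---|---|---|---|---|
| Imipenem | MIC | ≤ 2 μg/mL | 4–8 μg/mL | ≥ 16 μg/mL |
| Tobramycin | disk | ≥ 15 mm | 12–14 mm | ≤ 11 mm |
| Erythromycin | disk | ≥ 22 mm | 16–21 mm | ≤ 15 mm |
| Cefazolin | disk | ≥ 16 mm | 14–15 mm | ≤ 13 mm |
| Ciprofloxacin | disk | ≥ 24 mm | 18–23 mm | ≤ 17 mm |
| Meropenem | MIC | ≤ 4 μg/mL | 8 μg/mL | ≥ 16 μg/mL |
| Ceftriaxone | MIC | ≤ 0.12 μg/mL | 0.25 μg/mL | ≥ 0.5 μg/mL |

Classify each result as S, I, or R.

Erythromycin 19 mm: in 16–21 mm — Intermediate
Tobramycin: 9 mm is ≤ 11 mm ⇒ resistant
Ciprofloxacin: 33 mm is ≥ 24 mm — susceptible
Cefazolin 21 mm: ≥ 16 mm → susceptible
Imipenem: 1 μg/mL is ≤ 2 μg/mL — Susceptible
Ceftriaxone 256 μg/mL: ≥ 0.5 μg/mL → Resistant

I, R, S, S, S, R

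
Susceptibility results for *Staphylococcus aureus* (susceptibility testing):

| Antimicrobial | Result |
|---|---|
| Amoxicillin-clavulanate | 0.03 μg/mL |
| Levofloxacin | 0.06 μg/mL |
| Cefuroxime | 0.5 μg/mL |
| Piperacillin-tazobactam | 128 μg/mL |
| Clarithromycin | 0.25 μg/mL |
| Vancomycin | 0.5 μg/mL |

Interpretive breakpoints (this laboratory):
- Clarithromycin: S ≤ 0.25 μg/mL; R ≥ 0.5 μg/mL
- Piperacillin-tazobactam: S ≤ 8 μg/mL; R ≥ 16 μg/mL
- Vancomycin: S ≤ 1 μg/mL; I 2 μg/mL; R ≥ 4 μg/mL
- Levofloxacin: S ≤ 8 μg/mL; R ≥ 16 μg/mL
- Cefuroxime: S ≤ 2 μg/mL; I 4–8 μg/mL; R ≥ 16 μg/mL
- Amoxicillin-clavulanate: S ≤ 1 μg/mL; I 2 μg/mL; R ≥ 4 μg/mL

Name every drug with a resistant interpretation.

Amoxicillin-clavulanate (0.03 μg/mL) ≤ 1 μg/mL → susceptible
Levofloxacin 0.06 μg/mL: ≤ 8 μg/mL → Susceptible
Cefuroxime 0.5 μg/mL: ≤ 2 μg/mL → Susceptible
Piperacillin-tazobactam: 128 μg/mL is ≥ 16 μg/mL ⇒ R
Clarithromycin (0.25 μg/mL) ≤ 0.25 μg/mL → S
Vancomycin 0.5 μg/mL: ≤ 1 μg/mL ⇒ S

piperacillin-tazobactam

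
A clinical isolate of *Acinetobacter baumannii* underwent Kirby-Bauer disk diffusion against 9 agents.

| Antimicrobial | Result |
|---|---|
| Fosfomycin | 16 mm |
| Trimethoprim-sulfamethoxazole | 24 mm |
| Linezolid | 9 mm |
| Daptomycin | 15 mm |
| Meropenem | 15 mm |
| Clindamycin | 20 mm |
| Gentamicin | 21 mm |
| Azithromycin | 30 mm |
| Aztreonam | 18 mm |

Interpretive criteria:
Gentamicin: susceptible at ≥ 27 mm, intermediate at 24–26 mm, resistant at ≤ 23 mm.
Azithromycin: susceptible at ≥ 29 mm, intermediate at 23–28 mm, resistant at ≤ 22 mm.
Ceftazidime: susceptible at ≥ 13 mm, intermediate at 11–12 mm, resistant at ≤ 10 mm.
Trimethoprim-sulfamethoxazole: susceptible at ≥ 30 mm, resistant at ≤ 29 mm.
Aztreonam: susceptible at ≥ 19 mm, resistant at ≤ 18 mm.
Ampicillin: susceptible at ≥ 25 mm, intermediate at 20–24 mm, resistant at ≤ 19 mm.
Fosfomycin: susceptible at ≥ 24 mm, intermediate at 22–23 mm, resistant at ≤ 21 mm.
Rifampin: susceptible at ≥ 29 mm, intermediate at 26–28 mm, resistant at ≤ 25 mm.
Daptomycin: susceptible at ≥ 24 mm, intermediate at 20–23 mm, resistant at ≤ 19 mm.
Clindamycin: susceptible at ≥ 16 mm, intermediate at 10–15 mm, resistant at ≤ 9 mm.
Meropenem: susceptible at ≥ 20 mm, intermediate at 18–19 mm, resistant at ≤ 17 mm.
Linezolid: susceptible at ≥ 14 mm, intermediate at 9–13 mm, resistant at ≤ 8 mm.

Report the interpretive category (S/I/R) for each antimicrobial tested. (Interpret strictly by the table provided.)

Fosfomycin 16 mm: ≤ 21 mm → R
Trimethoprim-sulfamethoxazole: 24 mm is ≤ 29 mm → resistant
Linezolid 9 mm: in 9–13 mm ⇒ intermediate
Daptomycin 15 mm: ≤ 19 mm — Resistant
Meropenem 15 mm: ≤ 17 mm → Resistant
Clindamycin: 20 mm is ≥ 16 mm — susceptible
Gentamicin: 21 mm is ≤ 23 mm ⇒ Resistant
Azithromycin (30 mm) ≥ 29 mm → Susceptible
Aztreonam 18 mm: ≤ 18 mm — Resistant

R, R, I, R, R, S, R, S, R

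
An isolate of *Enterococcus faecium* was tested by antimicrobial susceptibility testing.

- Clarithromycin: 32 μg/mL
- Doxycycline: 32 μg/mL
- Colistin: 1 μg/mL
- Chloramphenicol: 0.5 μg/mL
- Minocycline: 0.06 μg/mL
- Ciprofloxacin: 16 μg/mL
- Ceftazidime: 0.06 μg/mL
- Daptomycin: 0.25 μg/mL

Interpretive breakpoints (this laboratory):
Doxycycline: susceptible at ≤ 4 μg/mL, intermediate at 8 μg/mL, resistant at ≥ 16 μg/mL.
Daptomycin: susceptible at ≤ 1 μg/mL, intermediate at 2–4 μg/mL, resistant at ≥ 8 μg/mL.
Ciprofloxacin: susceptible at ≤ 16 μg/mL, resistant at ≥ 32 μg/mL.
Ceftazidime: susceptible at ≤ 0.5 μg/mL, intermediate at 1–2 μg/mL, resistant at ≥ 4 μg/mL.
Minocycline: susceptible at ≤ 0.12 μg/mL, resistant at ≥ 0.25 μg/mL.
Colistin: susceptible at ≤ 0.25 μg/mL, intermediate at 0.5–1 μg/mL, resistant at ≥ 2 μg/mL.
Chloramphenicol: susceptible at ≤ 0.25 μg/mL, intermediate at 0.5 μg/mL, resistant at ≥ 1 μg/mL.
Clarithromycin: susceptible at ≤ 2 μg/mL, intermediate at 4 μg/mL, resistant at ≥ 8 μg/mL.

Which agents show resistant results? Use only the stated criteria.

clarithromycin, doxycycline

Clarithromycin (32 μg/mL) ≥ 8 μg/mL — resistant
Doxycycline (32 μg/mL) ≥ 16 μg/mL ⇒ R
Colistin (1 μg/mL) in 0.5–1 μg/mL ⇒ I
Chloramphenicol 0.5 μg/mL: = 0.5 μg/mL ⇒ I
Minocycline (0.06 μg/mL) ≤ 0.12 μg/mL → susceptible
Ciprofloxacin 16 μg/mL: ≤ 16 μg/mL ⇒ S
Ceftazidime: 0.06 μg/mL is ≤ 0.5 μg/mL → S
Daptomycin: 0.25 μg/mL is ≤ 1 μg/mL ⇒ susceptible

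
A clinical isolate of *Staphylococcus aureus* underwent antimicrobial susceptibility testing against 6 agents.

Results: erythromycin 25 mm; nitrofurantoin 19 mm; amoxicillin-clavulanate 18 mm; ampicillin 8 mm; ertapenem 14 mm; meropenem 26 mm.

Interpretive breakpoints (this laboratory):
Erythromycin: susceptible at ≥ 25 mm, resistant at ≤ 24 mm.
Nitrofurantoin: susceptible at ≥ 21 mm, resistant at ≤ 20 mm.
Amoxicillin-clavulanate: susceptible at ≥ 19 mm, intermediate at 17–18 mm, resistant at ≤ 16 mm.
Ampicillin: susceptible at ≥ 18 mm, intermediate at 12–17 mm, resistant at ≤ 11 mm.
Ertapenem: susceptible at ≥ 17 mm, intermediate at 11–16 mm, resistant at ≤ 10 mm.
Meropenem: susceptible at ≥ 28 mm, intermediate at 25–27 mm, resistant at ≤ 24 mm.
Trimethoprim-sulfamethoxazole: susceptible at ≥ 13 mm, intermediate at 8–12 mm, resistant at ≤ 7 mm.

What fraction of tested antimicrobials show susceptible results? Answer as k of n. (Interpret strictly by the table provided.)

Erythromycin: 25 mm is ≥ 25 mm ⇒ Susceptible
Nitrofurantoin 19 mm: ≤ 20 mm → Resistant
Amoxicillin-clavulanate 18 mm: in 17–18 mm ⇒ intermediate
Ampicillin 8 mm: ≤ 11 mm → Resistant
Ertapenem: 14 mm is in 11–16 mm ⇒ intermediate
Meropenem (26 mm) in 25–27 mm — Intermediate
Susceptible: 1/6

1 of 6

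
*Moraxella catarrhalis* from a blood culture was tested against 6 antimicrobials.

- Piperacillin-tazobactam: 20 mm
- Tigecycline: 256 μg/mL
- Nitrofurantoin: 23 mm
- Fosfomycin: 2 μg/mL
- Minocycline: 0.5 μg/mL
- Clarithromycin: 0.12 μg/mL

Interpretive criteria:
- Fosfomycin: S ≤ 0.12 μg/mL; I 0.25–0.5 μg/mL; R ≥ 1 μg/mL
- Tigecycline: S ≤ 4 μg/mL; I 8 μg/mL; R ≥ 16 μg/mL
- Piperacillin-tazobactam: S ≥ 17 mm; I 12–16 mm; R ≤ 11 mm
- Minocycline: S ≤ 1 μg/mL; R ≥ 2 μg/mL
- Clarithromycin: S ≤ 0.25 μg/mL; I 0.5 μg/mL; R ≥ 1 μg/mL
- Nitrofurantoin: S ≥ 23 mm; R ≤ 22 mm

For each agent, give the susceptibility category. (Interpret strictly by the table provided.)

Piperacillin-tazobactam (20 mm) ≥ 17 mm — susceptible
Tigecycline (256 μg/mL) ≥ 16 μg/mL ⇒ resistant
Nitrofurantoin (23 mm) ≥ 23 mm → susceptible
Fosfomycin 2 μg/mL: ≥ 1 μg/mL → R
Minocycline (0.5 μg/mL) ≤ 1 μg/mL → susceptible
Clarithromycin: 0.12 μg/mL is ≤ 0.25 μg/mL — Susceptible

S, R, S, R, S, S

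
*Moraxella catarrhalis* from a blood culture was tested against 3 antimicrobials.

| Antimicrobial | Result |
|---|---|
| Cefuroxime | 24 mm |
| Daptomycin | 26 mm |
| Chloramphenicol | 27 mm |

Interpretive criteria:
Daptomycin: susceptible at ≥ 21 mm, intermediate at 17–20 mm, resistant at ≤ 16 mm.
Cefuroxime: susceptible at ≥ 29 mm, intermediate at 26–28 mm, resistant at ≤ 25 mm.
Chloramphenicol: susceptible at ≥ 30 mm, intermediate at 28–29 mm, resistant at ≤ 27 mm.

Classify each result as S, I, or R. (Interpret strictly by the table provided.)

Cefuroxime: 24 mm is ≤ 25 mm → R
Daptomycin: 26 mm is ≥ 21 mm — susceptible
Chloramphenicol: 27 mm is ≤ 27 mm ⇒ R

R, S, R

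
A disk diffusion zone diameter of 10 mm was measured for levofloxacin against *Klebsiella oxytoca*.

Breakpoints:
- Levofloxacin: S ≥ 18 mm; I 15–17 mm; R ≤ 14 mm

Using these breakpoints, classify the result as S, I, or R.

R

Levofloxacin 10 mm: ≤ 14 mm — Resistant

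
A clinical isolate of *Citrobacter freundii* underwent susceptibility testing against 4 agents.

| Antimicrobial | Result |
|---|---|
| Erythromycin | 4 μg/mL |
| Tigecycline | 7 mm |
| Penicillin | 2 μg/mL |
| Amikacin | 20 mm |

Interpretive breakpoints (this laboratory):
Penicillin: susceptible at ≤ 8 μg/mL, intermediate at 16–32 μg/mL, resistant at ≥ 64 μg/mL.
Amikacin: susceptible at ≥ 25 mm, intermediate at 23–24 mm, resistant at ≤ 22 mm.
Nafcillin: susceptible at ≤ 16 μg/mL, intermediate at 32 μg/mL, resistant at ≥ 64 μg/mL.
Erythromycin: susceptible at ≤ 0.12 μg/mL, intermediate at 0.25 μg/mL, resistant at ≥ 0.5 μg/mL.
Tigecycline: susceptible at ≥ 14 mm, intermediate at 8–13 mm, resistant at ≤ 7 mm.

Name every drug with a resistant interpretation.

erythromycin, tigecycline, amikacin

Erythromycin (4 μg/mL) ≥ 0.5 μg/mL ⇒ resistant
Tigecycline (7 mm) ≤ 7 mm — resistant
Penicillin 2 μg/mL: ≤ 8 μg/mL ⇒ S
Amikacin 20 mm: ≤ 22 mm ⇒ Resistant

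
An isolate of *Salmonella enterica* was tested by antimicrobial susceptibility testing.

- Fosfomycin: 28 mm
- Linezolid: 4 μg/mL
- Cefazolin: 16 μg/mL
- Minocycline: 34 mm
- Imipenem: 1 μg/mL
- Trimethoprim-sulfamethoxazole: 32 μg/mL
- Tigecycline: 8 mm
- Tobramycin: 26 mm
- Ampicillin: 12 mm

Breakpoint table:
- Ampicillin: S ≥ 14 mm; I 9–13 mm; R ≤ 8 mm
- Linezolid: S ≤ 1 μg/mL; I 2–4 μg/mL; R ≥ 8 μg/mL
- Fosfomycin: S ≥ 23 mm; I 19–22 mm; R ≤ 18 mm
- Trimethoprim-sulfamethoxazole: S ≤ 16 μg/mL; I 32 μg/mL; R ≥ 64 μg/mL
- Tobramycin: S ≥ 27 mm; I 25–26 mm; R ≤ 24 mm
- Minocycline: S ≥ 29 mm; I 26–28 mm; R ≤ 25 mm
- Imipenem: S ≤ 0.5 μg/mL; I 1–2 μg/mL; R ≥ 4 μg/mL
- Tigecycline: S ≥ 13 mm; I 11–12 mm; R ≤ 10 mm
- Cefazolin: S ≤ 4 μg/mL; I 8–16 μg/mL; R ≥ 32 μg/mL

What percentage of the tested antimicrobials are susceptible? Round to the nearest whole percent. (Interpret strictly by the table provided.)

22%

Fosfomycin: 28 mm is ≥ 23 mm → S
Linezolid 4 μg/mL: in 2–4 μg/mL ⇒ intermediate
Cefazolin: 16 μg/mL is in 8–16 μg/mL — Intermediate
Minocycline (34 mm) ≥ 29 mm — Susceptible
Imipenem 1 μg/mL: in 1–2 μg/mL ⇒ intermediate
Trimethoprim-sulfamethoxazole (32 μg/mL) = 32 μg/mL — intermediate
Tigecycline (8 mm) ≤ 10 mm — resistant
Tobramycin (26 mm) in 25–26 mm ⇒ I
Ampicillin 12 mm: in 9–13 mm ⇒ intermediate
Susceptible: 2/9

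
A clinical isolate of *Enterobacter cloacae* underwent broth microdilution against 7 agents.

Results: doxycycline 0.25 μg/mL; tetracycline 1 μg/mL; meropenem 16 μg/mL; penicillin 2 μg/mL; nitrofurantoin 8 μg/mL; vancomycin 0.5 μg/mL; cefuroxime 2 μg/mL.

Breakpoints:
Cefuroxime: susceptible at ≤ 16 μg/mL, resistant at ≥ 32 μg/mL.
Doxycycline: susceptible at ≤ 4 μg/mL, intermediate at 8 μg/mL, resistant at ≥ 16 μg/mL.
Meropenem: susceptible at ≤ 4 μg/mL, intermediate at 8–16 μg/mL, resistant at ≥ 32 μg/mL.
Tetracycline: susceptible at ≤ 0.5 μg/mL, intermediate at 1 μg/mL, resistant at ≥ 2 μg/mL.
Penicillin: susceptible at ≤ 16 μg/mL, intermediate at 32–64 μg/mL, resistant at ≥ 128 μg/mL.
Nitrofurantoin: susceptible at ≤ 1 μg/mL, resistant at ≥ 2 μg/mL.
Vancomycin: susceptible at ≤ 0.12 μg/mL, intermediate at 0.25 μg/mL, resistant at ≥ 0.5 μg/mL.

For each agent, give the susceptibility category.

S, I, I, S, R, R, S

Doxycycline 0.25 μg/mL: ≤ 4 μg/mL → susceptible
Tetracycline (1 μg/mL) = 1 μg/mL → Intermediate
Meropenem 16 μg/mL: in 8–16 μg/mL ⇒ Intermediate
Penicillin: 2 μg/mL is ≤ 16 μg/mL → Susceptible
Nitrofurantoin 8 μg/mL: ≥ 2 μg/mL → resistant
Vancomycin (0.5 μg/mL) ≥ 0.5 μg/mL → resistant
Cefuroxime: 2 μg/mL is ≤ 16 μg/mL — susceptible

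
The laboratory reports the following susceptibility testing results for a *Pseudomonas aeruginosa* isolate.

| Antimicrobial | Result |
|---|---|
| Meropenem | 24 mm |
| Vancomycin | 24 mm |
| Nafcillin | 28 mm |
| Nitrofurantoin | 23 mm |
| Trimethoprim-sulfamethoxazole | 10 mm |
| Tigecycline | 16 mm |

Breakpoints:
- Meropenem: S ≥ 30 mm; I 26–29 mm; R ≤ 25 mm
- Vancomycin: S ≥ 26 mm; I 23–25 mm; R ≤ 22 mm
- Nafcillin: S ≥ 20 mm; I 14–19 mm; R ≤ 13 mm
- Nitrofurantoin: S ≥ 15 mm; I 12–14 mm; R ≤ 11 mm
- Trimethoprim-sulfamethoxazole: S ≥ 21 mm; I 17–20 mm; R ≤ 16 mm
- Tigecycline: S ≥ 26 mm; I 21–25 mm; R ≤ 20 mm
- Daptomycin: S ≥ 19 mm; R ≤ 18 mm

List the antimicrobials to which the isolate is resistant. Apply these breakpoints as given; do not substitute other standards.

meropenem, trimethoprim-sulfamethoxazole, tigecycline

Meropenem: 24 mm is ≤ 25 mm → Resistant
Vancomycin (24 mm) in 23–25 mm — intermediate
Nafcillin 28 mm: ≥ 20 mm → Susceptible
Nitrofurantoin: 23 mm is ≥ 15 mm — susceptible
Trimethoprim-sulfamethoxazole 10 mm: ≤ 16 mm — resistant
Tigecycline: 16 mm is ≤ 20 mm → resistant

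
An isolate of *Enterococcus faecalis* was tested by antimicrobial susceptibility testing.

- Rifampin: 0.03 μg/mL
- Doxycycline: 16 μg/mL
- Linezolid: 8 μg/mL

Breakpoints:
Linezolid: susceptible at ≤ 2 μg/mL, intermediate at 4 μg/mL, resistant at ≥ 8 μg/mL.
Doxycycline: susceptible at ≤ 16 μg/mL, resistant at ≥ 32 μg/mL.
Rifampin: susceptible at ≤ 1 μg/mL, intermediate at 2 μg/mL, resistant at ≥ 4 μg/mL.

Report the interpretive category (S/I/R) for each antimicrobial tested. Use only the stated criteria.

S, S, R

Rifampin (0.03 μg/mL) ≤ 1 μg/mL — susceptible
Doxycycline (16 μg/mL) ≤ 16 μg/mL ⇒ Susceptible
Linezolid (8 μg/mL) ≥ 8 μg/mL ⇒ Resistant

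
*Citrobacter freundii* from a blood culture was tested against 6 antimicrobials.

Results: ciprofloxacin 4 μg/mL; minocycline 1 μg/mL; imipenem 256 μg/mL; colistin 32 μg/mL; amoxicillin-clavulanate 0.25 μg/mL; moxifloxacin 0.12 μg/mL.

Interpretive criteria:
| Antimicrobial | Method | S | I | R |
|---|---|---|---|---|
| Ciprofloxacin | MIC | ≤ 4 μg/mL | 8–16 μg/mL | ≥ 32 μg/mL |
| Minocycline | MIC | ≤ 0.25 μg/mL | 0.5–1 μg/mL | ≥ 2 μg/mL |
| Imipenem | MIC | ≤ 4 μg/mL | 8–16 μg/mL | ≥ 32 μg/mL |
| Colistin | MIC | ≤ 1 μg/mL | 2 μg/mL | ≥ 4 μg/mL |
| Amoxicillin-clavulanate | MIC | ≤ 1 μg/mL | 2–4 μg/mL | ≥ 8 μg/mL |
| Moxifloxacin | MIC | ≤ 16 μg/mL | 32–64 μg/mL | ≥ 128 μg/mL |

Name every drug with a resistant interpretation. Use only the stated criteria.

imipenem, colistin

Ciprofloxacin 4 μg/mL: ≤ 4 μg/mL ⇒ Susceptible
Minocycline (1 μg/mL) in 0.5–1 μg/mL ⇒ intermediate
Imipenem 256 μg/mL: ≥ 32 μg/mL ⇒ R
Colistin: 32 μg/mL is ≥ 4 μg/mL ⇒ R
Amoxicillin-clavulanate: 0.25 μg/mL is ≤ 1 μg/mL ⇒ Susceptible
Moxifloxacin: 0.12 μg/mL is ≤ 16 μg/mL → S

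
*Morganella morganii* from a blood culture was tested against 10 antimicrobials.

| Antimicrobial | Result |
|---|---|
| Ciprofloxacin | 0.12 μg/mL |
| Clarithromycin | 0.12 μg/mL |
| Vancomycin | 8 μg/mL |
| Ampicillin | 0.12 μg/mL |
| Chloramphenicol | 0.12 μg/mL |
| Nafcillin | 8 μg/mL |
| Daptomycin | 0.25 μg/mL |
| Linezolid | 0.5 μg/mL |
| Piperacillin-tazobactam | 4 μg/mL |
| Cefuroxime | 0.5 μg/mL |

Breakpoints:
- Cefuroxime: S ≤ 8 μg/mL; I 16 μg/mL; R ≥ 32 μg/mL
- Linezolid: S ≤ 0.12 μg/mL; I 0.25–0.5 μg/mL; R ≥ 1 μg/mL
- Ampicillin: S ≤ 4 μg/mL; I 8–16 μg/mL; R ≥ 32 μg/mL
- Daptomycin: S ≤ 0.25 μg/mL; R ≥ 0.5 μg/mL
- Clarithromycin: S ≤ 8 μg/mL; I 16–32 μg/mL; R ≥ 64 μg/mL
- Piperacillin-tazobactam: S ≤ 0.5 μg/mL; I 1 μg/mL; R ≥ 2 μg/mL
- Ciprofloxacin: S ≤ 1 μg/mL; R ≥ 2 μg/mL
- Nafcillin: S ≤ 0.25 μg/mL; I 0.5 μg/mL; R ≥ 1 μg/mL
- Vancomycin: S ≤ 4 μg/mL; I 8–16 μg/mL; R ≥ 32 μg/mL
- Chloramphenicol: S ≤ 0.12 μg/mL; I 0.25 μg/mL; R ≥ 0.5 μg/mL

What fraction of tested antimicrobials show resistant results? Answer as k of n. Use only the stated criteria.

2 of 10

Ciprofloxacin: 0.12 μg/mL is ≤ 1 μg/mL → S
Clarithromycin (0.12 μg/mL) ≤ 8 μg/mL — Susceptible
Vancomycin (8 μg/mL) in 8–16 μg/mL — intermediate
Ampicillin (0.12 μg/mL) ≤ 4 μg/mL — S
Chloramphenicol 0.12 μg/mL: ≤ 0.12 μg/mL ⇒ susceptible
Nafcillin 8 μg/mL: ≥ 1 μg/mL — Resistant
Daptomycin: 0.25 μg/mL is ≤ 0.25 μg/mL — susceptible
Linezolid (0.5 μg/mL) in 0.25–0.5 μg/mL → intermediate
Piperacillin-tazobactam 4 μg/mL: ≥ 2 μg/mL — R
Cefuroxime 0.5 μg/mL: ≤ 8 μg/mL — S
Resistant: 2/10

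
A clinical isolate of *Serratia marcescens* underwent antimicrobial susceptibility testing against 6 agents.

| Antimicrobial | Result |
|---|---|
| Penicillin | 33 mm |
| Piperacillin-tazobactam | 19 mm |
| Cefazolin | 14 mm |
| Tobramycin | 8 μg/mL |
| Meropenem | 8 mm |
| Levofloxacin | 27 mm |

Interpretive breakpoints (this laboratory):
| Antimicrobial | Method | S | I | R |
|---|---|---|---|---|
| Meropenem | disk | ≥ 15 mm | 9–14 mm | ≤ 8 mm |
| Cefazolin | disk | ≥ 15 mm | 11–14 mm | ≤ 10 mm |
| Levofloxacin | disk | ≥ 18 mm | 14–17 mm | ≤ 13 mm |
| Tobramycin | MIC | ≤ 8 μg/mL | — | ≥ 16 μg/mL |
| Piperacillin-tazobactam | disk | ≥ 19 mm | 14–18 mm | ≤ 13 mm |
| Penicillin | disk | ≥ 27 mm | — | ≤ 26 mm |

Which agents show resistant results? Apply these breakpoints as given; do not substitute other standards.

Penicillin (33 mm) ≥ 27 mm → S
Piperacillin-tazobactam (19 mm) ≥ 19 mm ⇒ Susceptible
Cefazolin 14 mm: in 11–14 mm — I
Tobramycin 8 μg/mL: ≤ 8 μg/mL — Susceptible
Meropenem: 8 mm is ≤ 8 mm ⇒ R
Levofloxacin 27 mm: ≥ 18 mm — susceptible

meropenem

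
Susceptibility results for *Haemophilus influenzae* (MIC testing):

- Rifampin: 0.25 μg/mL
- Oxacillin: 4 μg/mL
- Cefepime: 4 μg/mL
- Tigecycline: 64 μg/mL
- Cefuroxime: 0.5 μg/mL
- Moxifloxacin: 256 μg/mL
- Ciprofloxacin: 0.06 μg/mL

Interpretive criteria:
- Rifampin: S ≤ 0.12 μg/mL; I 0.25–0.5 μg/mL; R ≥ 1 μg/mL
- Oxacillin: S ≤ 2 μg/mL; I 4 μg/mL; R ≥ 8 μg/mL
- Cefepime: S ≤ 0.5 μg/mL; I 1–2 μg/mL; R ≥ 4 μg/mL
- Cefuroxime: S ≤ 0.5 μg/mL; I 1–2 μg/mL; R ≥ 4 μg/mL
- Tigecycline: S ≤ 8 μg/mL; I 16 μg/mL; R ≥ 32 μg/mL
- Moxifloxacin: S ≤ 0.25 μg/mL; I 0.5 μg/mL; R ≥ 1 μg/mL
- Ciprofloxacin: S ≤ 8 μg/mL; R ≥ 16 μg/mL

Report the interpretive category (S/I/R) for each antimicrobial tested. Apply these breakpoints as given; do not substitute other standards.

I, I, R, R, S, R, S

Rifampin (0.25 μg/mL) in 0.25–0.5 μg/mL ⇒ I
Oxacillin: 4 μg/mL is = 4 μg/mL → Intermediate
Cefepime 4 μg/mL: ≥ 4 μg/mL — R
Tigecycline (64 μg/mL) ≥ 32 μg/mL — resistant
Cefuroxime: 0.5 μg/mL is ≤ 0.5 μg/mL — Susceptible
Moxifloxacin 256 μg/mL: ≥ 1 μg/mL ⇒ R
Ciprofloxacin (0.06 μg/mL) ≤ 8 μg/mL → susceptible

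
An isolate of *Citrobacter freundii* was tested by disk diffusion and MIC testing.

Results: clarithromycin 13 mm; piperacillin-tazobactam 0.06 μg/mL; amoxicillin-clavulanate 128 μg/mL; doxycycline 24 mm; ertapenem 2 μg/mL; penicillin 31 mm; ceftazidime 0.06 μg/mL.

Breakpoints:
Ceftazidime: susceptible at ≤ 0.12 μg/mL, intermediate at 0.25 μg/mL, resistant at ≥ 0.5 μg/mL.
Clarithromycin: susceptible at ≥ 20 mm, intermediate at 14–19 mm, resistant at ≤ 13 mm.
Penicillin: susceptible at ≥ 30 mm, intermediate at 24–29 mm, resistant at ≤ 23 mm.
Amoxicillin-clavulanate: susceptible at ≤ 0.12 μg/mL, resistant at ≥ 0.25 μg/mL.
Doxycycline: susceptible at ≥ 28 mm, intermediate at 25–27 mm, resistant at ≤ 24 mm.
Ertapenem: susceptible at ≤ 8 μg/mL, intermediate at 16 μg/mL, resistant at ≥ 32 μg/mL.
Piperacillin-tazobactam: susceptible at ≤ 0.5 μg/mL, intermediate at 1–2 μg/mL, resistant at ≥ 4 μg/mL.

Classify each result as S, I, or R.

Clarithromycin: 13 mm is ≤ 13 mm — R
Piperacillin-tazobactam: 0.06 μg/mL is ≤ 0.5 μg/mL ⇒ susceptible
Amoxicillin-clavulanate: 128 μg/mL is ≥ 0.25 μg/mL — Resistant
Doxycycline 24 mm: ≤ 24 mm — resistant
Ertapenem (2 μg/mL) ≤ 8 μg/mL → S
Penicillin (31 mm) ≥ 30 mm ⇒ susceptible
Ceftazidime (0.06 μg/mL) ≤ 0.12 μg/mL — S

R, S, R, R, S, S, S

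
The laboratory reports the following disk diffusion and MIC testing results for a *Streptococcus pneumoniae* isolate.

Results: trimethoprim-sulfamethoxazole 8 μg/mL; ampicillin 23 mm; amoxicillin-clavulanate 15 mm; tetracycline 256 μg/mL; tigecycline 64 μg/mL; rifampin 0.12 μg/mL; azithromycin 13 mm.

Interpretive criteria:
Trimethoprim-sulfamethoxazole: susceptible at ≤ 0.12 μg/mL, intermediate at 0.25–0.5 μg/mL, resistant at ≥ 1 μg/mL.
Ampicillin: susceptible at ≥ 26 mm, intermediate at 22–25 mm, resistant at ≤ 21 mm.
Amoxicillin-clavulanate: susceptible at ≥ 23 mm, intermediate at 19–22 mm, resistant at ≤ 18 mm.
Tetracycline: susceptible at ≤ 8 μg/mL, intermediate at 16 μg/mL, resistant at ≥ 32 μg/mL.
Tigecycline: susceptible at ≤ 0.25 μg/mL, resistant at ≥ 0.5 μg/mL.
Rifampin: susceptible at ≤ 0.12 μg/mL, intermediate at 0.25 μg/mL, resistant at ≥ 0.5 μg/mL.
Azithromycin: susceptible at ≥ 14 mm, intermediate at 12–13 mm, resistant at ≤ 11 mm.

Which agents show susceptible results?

Trimethoprim-sulfamethoxazole: 8 μg/mL is ≥ 1 μg/mL — Resistant
Ampicillin: 23 mm is in 22–25 mm → Intermediate
Amoxicillin-clavulanate 15 mm: ≤ 18 mm ⇒ R
Tetracycline 256 μg/mL: ≥ 32 μg/mL → R
Tigecycline 64 μg/mL: ≥ 0.5 μg/mL → R
Rifampin 0.12 μg/mL: ≤ 0.12 μg/mL — susceptible
Azithromycin: 13 mm is in 12–13 mm → Intermediate

rifampin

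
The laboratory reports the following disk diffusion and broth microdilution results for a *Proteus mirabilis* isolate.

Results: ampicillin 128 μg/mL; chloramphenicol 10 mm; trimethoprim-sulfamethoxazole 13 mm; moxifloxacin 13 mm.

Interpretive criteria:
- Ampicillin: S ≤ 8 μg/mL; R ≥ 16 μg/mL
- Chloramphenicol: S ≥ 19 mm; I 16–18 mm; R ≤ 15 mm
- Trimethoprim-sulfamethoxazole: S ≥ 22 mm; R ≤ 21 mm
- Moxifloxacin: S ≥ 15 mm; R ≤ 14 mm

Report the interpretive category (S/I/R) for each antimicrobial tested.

R, R, R, R

Ampicillin 128 μg/mL: ≥ 16 μg/mL ⇒ resistant
Chloramphenicol (10 mm) ≤ 15 mm ⇒ Resistant
Trimethoprim-sulfamethoxazole 13 mm: ≤ 21 mm → resistant
Moxifloxacin: 13 mm is ≤ 14 mm → resistant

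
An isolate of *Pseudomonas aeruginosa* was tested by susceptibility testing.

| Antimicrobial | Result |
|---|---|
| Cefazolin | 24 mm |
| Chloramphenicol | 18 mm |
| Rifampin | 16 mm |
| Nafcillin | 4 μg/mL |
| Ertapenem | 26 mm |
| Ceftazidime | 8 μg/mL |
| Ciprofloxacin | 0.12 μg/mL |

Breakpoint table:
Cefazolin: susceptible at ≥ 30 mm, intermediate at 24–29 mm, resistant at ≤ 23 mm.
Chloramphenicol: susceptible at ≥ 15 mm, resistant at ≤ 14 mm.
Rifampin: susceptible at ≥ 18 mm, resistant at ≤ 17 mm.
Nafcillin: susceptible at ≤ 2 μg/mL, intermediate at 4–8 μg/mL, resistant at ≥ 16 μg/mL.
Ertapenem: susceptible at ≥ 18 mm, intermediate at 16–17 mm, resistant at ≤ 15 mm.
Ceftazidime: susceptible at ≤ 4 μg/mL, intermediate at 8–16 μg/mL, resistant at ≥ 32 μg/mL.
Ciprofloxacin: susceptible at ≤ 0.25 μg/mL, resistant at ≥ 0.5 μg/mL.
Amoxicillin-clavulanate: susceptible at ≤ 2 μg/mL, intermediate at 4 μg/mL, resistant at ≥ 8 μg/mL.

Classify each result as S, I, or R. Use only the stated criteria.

I, S, R, I, S, I, S

Cefazolin 24 mm: in 24–29 mm — Intermediate
Chloramphenicol: 18 mm is ≥ 15 mm → susceptible
Rifampin 16 mm: ≤ 17 mm — R
Nafcillin 4 μg/mL: in 4–8 μg/mL — intermediate
Ertapenem (26 mm) ≥ 18 mm → susceptible
Ceftazidime: 8 μg/mL is in 8–16 μg/mL — I
Ciprofloxacin 0.12 μg/mL: ≤ 0.25 μg/mL → Susceptible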